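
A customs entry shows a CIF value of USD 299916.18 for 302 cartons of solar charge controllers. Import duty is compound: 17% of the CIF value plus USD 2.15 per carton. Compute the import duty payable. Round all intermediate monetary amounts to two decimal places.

Import duty: USD 51635.05

Ad valorem component: 299916.18 × 17% = 50985.75
Specific component: 302 × 2.15 = 649.30
Import duty = 50985.75 + 649.30 = 51635.05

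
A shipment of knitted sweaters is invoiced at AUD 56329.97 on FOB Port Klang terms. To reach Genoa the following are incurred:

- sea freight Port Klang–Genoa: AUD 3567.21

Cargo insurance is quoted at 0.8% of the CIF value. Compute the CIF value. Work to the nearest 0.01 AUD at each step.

Let C be the CIF value. C = FOB price + freight + 0.8% × C
C − 0.8% × C = 56329.97 + 3567.21
0.992 × C = 59897.18
C = 59897.18 / 0.992 = 60380.22
Insurance premium = 0.8% × 60380.22 = 483.04

CIF value: AUD 60380.22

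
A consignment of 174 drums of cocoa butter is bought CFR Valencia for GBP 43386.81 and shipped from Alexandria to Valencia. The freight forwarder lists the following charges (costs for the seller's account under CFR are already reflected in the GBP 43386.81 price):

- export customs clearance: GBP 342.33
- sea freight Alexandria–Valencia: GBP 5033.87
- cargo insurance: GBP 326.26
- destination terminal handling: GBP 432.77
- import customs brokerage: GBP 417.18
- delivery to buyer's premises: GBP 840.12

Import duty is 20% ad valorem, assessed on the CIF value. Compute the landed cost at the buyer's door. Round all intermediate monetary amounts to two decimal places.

CFR: the seller pays costs through ocean freight to the destination port, but not insurance.
Already in the invoice (seller's account under CFR): export clearance, freight — exclude.
CIF value = CFR price + insurance = 43386.81 + 326.26 = 43713.07
Import duty = 43713.07 × 20% = 8742.61
Buyer bears: insurance 326.26 + destination terminal 432.77 + brokerage 417.18 + delivery 840.12 + duty 8742.61 = 10758.94
Landed cost = invoice 43386.81 + 10758.94 = 54145.75

Total landed cost: GBP 54145.75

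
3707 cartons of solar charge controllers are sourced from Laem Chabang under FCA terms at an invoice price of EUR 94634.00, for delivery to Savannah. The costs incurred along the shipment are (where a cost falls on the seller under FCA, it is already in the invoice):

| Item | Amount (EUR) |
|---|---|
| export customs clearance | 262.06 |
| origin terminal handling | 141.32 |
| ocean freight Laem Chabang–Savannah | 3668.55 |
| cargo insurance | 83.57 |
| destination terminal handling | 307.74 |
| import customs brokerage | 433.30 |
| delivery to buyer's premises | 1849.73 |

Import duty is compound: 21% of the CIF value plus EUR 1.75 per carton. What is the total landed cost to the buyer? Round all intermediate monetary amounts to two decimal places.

Total landed cost: EUR 128296.22

FCA: the seller delivers export-cleared goods to the carrier; the buyer bears costs from that point.
Already in the invoice (seller's account under FCA): export clearance — exclude.
CIF value = FCA price + origin terminal + freight + insurance = 94634.00 + 141.32 + 3668.55 + 83.57 = 98527.44
Ad valorem component: 98527.44 × 21% = 20690.76
Specific component: 3707 × 1.75 = 6487.25
Import duty = 20690.76 + 6487.25 = 27178.01
Buyer bears: origin terminal 141.32 + freight 3668.55 + insurance 83.57 + destination terminal 307.74 + brokerage 433.30 + delivery 1849.73 + duty 27178.01 = 33662.22
Landed cost = invoice 94634.00 + 33662.22 = 128296.22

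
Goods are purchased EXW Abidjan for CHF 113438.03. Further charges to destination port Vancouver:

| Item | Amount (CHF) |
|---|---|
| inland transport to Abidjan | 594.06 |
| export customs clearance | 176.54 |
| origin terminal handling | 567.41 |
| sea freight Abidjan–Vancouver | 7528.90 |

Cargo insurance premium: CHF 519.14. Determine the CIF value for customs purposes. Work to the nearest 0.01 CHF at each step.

CIF value: CHF 122824.08

CIF = EXW price + pre-shipment costs + freight + insurance
CIF = 113438.03 + 594.06 + 176.54 + 567.41 + 7528.90 + 519.14 = 122824.08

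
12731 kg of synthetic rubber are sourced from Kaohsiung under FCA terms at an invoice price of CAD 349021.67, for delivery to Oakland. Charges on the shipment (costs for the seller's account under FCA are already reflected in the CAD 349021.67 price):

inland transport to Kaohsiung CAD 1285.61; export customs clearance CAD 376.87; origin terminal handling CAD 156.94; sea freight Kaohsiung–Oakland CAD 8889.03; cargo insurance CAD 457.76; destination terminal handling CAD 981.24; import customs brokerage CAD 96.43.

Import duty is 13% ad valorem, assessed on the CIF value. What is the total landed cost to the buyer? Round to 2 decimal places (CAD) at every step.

Total landed cost: CAD 406211.37

FCA: the seller delivers export-cleared goods to the carrier; the buyer bears costs from that point.
Already in the invoice (seller's account under FCA): inland to port, export clearance — exclude.
CIF value = FCA price + origin terminal + freight + insurance = 349021.67 + 156.94 + 8889.03 + 457.76 = 358525.40
Import duty = 358525.40 × 13% = 46608.30
Buyer bears: origin terminal 156.94 + freight 8889.03 + insurance 457.76 + destination terminal 981.24 + brokerage 96.43 + duty 46608.30 = 57189.70
Landed cost = invoice 349021.67 + 57189.70 = 406211.37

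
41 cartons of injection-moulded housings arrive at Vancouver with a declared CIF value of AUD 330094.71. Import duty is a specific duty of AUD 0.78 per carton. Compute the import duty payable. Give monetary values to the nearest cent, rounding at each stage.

Import duty = 41 × 0.78 = 31.98

Import duty: AUD 31.98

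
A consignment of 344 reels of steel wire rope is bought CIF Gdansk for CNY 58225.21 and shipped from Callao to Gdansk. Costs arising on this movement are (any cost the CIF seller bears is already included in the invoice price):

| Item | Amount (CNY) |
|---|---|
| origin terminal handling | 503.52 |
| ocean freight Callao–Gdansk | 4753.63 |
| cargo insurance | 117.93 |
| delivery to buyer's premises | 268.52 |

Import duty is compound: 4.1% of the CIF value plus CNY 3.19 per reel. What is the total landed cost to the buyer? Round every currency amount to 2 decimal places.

CIF: the seller pays costs through ocean freight and marine insurance to the destination port.
Already in the invoice (seller's account under CIF): origin terminal, freight, insurance — exclude.
The CIF price already equals the CIF value: 58225.21
Ad valorem component: 58225.21 × 4.1% = 2387.23
Specific component: 344 × 3.19 = 1097.36
Import duty = 2387.23 + 1097.36 = 3484.59
Buyer bears: delivery 268.52 + duty 3484.59 = 3753.11
Landed cost = invoice 58225.21 + 3753.11 = 61978.32

Total landed cost: CNY 61978.32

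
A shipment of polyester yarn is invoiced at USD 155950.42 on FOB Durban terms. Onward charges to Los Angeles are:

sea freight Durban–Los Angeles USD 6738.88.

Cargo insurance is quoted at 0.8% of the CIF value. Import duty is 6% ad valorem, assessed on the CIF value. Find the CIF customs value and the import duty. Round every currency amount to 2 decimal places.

Let C be the CIF value. C = FOB price + freight + 0.8% × C
C − 0.8% × C = 155950.42 + 6738.88
0.992 × C = 162689.30
C = 162689.30 / 0.992 = 164001.31
Insurance premium = 0.8% × 164001.31 = 1312.01
Import duty = 164001.31 × 6% = 9840.08

CIF value: USD 164001.31; import duty: USD 9840.08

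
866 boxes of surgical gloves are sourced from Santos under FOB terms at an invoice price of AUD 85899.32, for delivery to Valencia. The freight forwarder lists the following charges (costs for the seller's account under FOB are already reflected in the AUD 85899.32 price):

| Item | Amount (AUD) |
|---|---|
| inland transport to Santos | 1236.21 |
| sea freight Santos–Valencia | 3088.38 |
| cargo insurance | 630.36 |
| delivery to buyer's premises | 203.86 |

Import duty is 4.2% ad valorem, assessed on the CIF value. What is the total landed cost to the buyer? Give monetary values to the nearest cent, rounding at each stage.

FOB: the seller bears costs until goods are on board at the origin port; the buyer bears freight, insurance and all costs thereafter.
Already in the invoice (seller's account under FOB): inland to port — exclude.
CIF value = FOB price + freight + insurance = 85899.32 + 3088.38 + 630.36 = 89618.06
Import duty = 89618.06 × 4.2% = 3763.96
Buyer bears: freight 3088.38 + insurance 630.36 + delivery 203.86 + duty 3763.96 = 7686.56
Landed cost = invoice 85899.32 + 7686.56 = 93585.88

Total landed cost: AUD 93585.88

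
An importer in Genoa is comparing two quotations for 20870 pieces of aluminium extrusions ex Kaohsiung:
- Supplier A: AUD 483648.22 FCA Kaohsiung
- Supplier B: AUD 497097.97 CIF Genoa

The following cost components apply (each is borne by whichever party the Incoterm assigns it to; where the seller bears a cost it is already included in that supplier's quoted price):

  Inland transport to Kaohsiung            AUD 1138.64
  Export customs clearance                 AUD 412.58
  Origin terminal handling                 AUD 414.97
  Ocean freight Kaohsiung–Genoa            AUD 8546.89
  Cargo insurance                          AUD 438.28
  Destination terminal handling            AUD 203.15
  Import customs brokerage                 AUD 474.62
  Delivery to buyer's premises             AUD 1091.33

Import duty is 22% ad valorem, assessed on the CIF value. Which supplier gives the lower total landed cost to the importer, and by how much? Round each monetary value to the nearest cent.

Supplier A (FCA):
CIF value = FCA price + origin terminal + freight + insurance = 483648.22 + 414.97 + 8546.89 + 438.28 = 493048.36
Import duty = 493048.36 × 22% = 108470.64
Buyer bears (A): 414.97 + 8546.89 + 438.28 + 203.15 + 474.62 + 1091.33 = 11169.24
Landed cost (A) = invoice 483648.22 + 11169.24 + duty 108470.64 = 603288.10
Supplier B (CIF):
The CIF price already equals the CIF value: 497097.97
Import duty = 497097.97 × 22% = 109361.55
Buyer bears (B): 203.15 + 474.62 + 1091.33 = 1769.10
Landed cost (B) = invoice 497097.97 + 1769.10 + duty 109361.55 = 608228.62
Difference = |603288.10 − 608228.62| = 4940.52

Supplier A is cheaper by AUD 4940.52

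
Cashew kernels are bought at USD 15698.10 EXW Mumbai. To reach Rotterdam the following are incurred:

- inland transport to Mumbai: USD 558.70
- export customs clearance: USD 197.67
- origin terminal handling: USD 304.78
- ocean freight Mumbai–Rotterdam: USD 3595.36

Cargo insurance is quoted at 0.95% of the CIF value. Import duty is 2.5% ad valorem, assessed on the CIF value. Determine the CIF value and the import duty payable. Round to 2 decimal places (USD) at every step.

CIF value: USD 20549.83; import duty: USD 513.75

Let C be the CIF value. C = EXW price + pre-shipment costs + freight + 0.95% × C
C − 0.95% × C = 15698.10 + 558.70 + 197.67 + 304.78 + 3595.36
0.9905 × C = 20354.61
C = 20354.61 / 0.9905 = 20549.83
Insurance premium = 0.95% × 20549.83 = 195.22
Import duty = 20549.83 × 2.5% = 513.75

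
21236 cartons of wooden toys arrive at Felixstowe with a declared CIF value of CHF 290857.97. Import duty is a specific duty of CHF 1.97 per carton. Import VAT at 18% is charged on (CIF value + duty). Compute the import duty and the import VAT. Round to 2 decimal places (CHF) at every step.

Import duty: CHF 41834.92; import VAT: CHF 59884.72

Import duty = 21236 × 1.97 = 41834.92
VAT base = CIF + duty = 290857.97 + 41834.92 = 332692.89
Import VAT = 332692.89 × 18% = 59884.72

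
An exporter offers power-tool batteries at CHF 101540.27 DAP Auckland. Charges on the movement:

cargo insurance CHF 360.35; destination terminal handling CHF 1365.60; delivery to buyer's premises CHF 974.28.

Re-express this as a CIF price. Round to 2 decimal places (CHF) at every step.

CIF price: CHF 99200.39

Not relevant to the conversion: insurance — on the seller under both DAP and CIF; already in the DAP price and stays in the CIF price.
From DAP to CIF, the seller no longer bears: destination terminal, delivery.
CIF price = 101540.27 − 1365.60 − 974.28 = 99200.39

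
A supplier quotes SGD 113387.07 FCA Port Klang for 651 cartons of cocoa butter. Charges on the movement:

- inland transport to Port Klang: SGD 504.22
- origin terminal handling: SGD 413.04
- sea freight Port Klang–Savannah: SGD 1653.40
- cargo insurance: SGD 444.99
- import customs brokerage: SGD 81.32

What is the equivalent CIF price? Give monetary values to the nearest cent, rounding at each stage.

Not relevant to the conversion: inland to port — on the seller under both FCA and CIF; already in the FCA price and stays in the CIF price. brokerage — on the buyer under both terms; not part of either seller's price.
From FCA to CIF, the seller additionally bears: origin terminal, freight, insurance.
CIF price = 113387.07 + 413.04 + 1653.40 + 444.99 = 115898.50

CIF price: SGD 115898.50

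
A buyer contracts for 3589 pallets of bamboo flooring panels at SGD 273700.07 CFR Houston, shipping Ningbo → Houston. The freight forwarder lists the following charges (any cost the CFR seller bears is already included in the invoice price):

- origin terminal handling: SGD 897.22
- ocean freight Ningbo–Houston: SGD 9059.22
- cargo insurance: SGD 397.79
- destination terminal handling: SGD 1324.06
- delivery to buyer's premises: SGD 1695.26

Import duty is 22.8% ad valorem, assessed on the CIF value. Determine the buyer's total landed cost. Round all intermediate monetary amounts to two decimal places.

Total landed cost: SGD 339611.49

CFR: the seller pays costs through ocean freight to the destination port, but not insurance.
Already in the invoice (seller's account under CFR): origin terminal, freight — exclude.
CIF value = CFR price + insurance = 273700.07 + 397.79 = 274097.86
Import duty = 274097.86 × 22.8% = 62494.31
Buyer bears: insurance 397.79 + destination terminal 1324.06 + delivery 1695.26 + duty 62494.31 = 65911.42
Landed cost = invoice 273700.07 + 65911.42 = 339611.49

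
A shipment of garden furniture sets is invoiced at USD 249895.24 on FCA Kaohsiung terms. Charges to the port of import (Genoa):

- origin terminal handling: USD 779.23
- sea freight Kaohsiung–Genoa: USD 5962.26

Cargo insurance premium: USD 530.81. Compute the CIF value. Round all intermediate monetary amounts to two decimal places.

CIF = FCA price + pre-shipment costs + freight + insurance
CIF = 249895.24 + 779.23 + 5962.26 + 530.81 = 257167.54

CIF value: USD 257167.54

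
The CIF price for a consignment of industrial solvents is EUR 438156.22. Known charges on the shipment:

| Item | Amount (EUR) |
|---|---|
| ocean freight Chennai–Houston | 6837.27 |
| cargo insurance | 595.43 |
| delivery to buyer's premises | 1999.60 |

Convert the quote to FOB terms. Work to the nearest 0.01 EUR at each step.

Not relevant to the conversion: delivery — on the buyer under both terms; not part of either seller's price.
From CIF to FOB, the seller no longer bears: freight, insurance.
FOB price = 438156.22 − 6837.27 − 595.43 = 430723.52

FOB price: EUR 430723.52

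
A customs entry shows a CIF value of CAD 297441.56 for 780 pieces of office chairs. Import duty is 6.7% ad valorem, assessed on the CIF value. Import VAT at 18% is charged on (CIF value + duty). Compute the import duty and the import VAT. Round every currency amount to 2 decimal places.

Import duty = 297441.56 × 6.7% = 19928.58
VAT base = CIF + duty = 297441.56 + 19928.58 = 317370.14
Import VAT = 317370.14 × 18% = 57126.63

Import duty: CAD 19928.58; import VAT: CAD 57126.63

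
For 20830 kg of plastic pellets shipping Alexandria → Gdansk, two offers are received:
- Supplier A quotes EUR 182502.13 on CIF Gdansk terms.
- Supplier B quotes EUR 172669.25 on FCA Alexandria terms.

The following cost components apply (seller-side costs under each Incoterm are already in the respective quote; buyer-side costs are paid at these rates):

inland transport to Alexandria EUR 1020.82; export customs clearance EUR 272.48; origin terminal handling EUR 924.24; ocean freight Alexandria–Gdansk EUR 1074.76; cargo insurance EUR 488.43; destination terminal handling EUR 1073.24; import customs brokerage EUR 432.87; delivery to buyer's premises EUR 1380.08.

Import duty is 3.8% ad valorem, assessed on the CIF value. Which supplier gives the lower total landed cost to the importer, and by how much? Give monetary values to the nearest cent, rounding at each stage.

Supplier A (CIF):
The CIF price already equals the CIF value: 182502.13
Import duty = 182502.13 × 3.8% = 6935.08
Buyer bears (A): 1073.24 + 432.87 + 1380.08 = 2886.19
Landed cost (A) = invoice 182502.13 + 2886.19 + duty 6935.08 = 192323.40
Supplier B (FCA):
CIF value = FCA price + origin terminal + freight + insurance = 172669.25 + 924.24 + 1074.76 + 488.43 = 175156.68
Import duty = 175156.68 × 3.8% = 6655.95
Buyer bears (B): 924.24 + 1074.76 + 488.43 + 1073.24 + 432.87 + 1380.08 = 5373.62
Landed cost (B) = invoice 172669.25 + 5373.62 + duty 6655.95 = 184698.82
Difference = |192323.40 − 184698.82| = 7624.58

Supplier B is cheaper by EUR 7624.58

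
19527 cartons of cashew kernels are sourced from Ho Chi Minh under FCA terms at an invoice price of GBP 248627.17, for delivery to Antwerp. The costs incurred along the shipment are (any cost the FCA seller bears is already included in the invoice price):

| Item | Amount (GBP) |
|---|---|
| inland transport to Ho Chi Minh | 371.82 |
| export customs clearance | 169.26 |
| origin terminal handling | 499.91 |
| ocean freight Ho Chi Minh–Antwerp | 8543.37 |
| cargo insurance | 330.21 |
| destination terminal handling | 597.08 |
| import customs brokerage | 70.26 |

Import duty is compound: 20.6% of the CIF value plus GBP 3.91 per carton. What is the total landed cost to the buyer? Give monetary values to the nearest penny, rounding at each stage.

Total landed cost: GBP 388166.71

FCA: the seller delivers export-cleared goods to the carrier; the buyer bears costs from that point.
Already in the invoice (seller's account under FCA): inland to port, export clearance — exclude.
CIF value = FCA price + origin terminal + freight + insurance = 248627.17 + 499.91 + 8543.37 + 330.21 = 258000.66
Ad valorem component: 258000.66 × 20.6% = 53148.14
Specific component: 19527 × 3.91 = 76350.57
Import duty = 53148.14 + 76350.57 = 129498.71
Buyer bears: origin terminal 499.91 + freight 8543.37 + insurance 330.21 + destination terminal 597.08 + brokerage 70.26 + duty 129498.71 = 139539.54
Landed cost = invoice 248627.17 + 139539.54 = 388166.71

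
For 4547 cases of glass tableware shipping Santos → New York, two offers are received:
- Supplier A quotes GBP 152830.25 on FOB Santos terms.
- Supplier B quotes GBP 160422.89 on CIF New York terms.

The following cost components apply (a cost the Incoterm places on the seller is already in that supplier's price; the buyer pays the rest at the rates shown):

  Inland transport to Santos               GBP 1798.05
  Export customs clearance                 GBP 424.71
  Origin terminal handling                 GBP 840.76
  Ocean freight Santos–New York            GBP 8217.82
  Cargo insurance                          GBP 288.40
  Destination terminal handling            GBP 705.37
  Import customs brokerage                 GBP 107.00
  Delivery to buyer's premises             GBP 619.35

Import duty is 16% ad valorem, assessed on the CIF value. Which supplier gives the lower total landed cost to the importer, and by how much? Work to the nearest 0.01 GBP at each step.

Supplier B is cheaper by GBP 1059.76

Supplier A (FOB):
CIF value = FOB price + freight + insurance = 152830.25 + 8217.82 + 288.40 = 161336.47
Import duty = 161336.47 × 16% = 25813.84
Buyer bears (A): 8217.82 + 288.40 + 705.37 + 107.00 + 619.35 = 9937.94
Landed cost (A) = invoice 152830.25 + 9937.94 + duty 25813.84 = 188582.03
Supplier B (CIF):
The CIF price already equals the CIF value: 160422.89
Import duty = 160422.89 × 16% = 25667.66
Buyer bears (B): 705.37 + 107.00 + 619.35 = 1431.72
Landed cost (B) = invoice 160422.89 + 1431.72 + duty 25667.66 = 187522.27
Difference = |188582.03 − 187522.27| = 1059.76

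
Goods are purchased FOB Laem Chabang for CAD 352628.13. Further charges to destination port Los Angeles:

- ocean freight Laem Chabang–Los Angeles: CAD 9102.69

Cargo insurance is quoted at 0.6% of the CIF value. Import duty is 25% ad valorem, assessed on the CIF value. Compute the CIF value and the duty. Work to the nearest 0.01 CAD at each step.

CIF value: CAD 363914.31; import duty: CAD 90978.58

Let C be the CIF value. C = FOB price + freight + 0.6% × C
C − 0.6% × C = 352628.13 + 9102.69
0.994 × C = 361730.82
C = 361730.82 / 0.994 = 363914.31
Insurance premium = 0.6% × 363914.31 = 2183.49
Import duty = 363914.31 × 25% = 90978.58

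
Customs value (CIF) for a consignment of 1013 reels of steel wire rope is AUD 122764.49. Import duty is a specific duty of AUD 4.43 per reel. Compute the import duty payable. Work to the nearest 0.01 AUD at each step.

Import duty: AUD 4487.59

Import duty = 1013 × 4.43 = 4487.59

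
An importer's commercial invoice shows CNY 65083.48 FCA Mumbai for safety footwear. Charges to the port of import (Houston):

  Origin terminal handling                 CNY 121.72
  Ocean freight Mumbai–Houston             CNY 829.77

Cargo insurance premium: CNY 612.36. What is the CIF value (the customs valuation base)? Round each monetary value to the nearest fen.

CIF = FCA price + pre-shipment costs + freight + insurance
CIF = 65083.48 + 121.72 + 829.77 + 612.36 = 66647.33

CIF value: CNY 66647.33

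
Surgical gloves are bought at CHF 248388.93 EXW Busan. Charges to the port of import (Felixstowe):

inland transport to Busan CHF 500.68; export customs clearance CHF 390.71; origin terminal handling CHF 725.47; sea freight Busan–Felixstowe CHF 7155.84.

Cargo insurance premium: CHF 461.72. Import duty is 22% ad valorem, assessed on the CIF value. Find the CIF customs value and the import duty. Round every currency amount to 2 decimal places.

CIF value: CHF 257623.35; import duty: CHF 56677.14

CIF = EXW price + pre-shipment costs + freight + insurance
CIF = 248388.93 + 500.68 + 390.71 + 725.47 + 7155.84 + 461.72 = 257623.35
Import duty = 257623.35 × 22% = 56677.14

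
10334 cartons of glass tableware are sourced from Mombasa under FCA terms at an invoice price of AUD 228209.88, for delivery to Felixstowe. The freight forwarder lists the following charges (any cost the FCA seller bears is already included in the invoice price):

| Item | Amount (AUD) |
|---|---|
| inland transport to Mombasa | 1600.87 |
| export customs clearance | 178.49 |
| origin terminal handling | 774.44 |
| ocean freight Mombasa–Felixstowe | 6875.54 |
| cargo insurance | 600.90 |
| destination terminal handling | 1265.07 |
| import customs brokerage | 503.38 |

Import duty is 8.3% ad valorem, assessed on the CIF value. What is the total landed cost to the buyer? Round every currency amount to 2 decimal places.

Total landed cost: AUD 257855.45

FCA: the seller delivers export-cleared goods to the carrier; the buyer bears costs from that point.
Already in the invoice (seller's account under FCA): inland to port, export clearance — exclude.
CIF value = FCA price + origin terminal + freight + insurance = 228209.88 + 774.44 + 6875.54 + 600.90 = 236460.76
Import duty = 236460.76 × 8.3% = 19626.24
Buyer bears: origin terminal 774.44 + freight 6875.54 + insurance 600.90 + destination terminal 1265.07 + brokerage 503.38 + duty 19626.24 = 29645.57
Landed cost = invoice 228209.88 + 29645.57 = 257855.45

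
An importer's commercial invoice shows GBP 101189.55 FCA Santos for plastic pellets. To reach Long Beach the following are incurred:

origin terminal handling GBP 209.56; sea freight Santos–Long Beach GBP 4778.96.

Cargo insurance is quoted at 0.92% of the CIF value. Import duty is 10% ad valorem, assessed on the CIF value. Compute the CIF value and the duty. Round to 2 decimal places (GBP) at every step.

CIF value: GBP 107163.98; import duty: GBP 10716.40

Let C be the CIF value. C = FCA price + pre-shipment costs + freight + 0.92% × C
C − 0.92% × C = 101189.55 + 209.56 + 4778.96
0.9908 × C = 106178.07
C = 106178.07 / 0.9908 = 107163.98
Insurance premium = 0.92% × 107163.98 = 985.91
Import duty = 107163.98 × 10% = 10716.40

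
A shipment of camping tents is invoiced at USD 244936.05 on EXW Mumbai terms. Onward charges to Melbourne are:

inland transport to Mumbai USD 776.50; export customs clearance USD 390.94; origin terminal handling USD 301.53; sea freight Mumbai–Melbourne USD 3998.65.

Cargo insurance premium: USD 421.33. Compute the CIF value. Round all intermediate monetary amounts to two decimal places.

CIF = EXW price + pre-shipment costs + freight + insurance
CIF = 244936.05 + 776.50 + 390.94 + 301.53 + 3998.65 + 421.33 = 250825.00

CIF value: USD 250825.00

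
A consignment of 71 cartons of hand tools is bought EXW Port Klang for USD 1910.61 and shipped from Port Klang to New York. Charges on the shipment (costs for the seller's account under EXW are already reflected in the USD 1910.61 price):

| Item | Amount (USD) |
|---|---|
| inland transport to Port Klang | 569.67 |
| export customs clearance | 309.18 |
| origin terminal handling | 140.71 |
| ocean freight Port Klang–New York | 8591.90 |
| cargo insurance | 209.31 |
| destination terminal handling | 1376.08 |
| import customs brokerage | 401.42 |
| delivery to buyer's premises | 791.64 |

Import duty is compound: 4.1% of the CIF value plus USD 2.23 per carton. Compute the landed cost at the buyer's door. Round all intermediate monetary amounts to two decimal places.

EXW: the seller makes goods available at their premises; the buyer bears all onward costs.
CIF value = EXW price + inland to port + export clearance + origin terminal + freight + insurance = 1910.61 + 569.67 + 309.18 + 140.71 + 8591.90 + 209.31 = 11731.38
Ad valorem component: 11731.38 × 4.1% = 480.99
Specific component: 71 × 2.23 = 158.33
Import duty = 480.99 + 158.33 = 639.32
Buyer bears: inland to port 569.67 + export clearance 309.18 + origin terminal 140.71 + freight 8591.90 + insurance 209.31 + destination terminal 1376.08 + brokerage 401.42 + delivery 791.64 + duty 639.32 = 13029.23
Landed cost = invoice 1910.61 + 13029.23 = 14939.84

Total landed cost: USD 14939.84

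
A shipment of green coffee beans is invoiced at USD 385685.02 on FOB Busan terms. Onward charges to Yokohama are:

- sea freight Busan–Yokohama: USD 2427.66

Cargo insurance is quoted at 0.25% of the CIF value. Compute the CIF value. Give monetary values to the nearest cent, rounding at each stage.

Let C be the CIF value. C = FOB price + freight + 0.25% × C
C − 0.25% × C = 385685.02 + 2427.66
0.9975 × C = 388112.68
C = 388112.68 / 0.9975 = 389085.39
Insurance premium = 0.25% × 389085.39 = 972.71

CIF value: USD 389085.39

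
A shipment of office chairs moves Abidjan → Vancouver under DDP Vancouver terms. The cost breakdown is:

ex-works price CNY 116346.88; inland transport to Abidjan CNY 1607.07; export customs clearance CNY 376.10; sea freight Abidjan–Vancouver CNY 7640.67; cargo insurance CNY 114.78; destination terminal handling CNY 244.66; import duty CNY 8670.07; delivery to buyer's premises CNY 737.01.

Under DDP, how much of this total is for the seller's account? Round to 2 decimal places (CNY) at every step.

DDP: the seller bears all costs including import duty.
Seller's account: goods 116346.88 + inland to port 1607.07 + export clearance 376.10 + freight 7640.67 + insurance 114.78 + destination terminal 244.66 + duty 8670.07 + delivery 737.01 = 135737.24
Buyer's account: 0.00

Seller's account: CNY 135737.24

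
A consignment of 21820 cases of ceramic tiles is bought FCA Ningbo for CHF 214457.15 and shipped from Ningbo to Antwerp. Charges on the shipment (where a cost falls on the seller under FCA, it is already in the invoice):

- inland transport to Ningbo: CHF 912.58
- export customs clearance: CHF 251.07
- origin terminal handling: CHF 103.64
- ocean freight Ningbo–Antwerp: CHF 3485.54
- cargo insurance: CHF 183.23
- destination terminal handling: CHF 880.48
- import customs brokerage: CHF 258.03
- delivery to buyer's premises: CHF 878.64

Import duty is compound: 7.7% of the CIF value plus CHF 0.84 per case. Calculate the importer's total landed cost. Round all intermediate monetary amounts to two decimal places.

FCA: the seller delivers export-cleared goods to the carrier; the buyer bears costs from that point.
Already in the invoice (seller's account under FCA): inland to port, export clearance — exclude.
CIF value = FCA price + origin terminal + freight + insurance = 214457.15 + 103.64 + 3485.54 + 183.23 = 218229.56
Ad valorem component: 218229.56 × 7.7% = 16803.68
Specific component: 21820 × 0.84 = 18328.80
Import duty = 16803.68 + 18328.80 = 35132.48
Buyer bears: origin terminal 103.64 + freight 3485.54 + insurance 183.23 + destination terminal 880.48 + brokerage 258.03 + delivery 878.64 + duty 35132.48 = 40922.04
Landed cost = invoice 214457.15 + 40922.04 = 255379.19

Total landed cost: CHF 255379.19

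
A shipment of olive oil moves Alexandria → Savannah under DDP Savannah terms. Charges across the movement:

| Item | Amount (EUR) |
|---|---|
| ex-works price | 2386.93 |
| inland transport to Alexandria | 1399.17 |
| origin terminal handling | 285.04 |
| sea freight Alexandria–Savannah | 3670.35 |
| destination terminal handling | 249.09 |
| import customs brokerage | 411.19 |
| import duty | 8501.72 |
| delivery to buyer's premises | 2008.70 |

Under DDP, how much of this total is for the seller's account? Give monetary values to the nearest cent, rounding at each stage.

DDP: the seller bears all costs including import duty.
Seller's account: goods 2386.93 + inland to port 1399.17 + origin terminal 285.04 + freight 3670.35 + destination terminal 249.09 + brokerage 411.19 + duty 8501.72 + delivery 2008.70 = 18912.19
Buyer's account: 0.00

Seller's account: EUR 18912.19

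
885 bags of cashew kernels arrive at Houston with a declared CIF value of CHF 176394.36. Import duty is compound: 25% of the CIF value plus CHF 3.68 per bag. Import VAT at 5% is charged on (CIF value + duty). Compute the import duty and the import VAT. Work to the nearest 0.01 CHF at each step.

Import duty: CHF 47355.39; import VAT: CHF 11187.49

Ad valorem component: 176394.36 × 25% = 44098.59
Specific component: 885 × 3.68 = 3256.80
Import duty = 44098.59 + 3256.80 = 47355.39
VAT base = CIF + duty = 176394.36 + 47355.39 = 223749.75
Import VAT = 223749.75 × 5% = 11187.49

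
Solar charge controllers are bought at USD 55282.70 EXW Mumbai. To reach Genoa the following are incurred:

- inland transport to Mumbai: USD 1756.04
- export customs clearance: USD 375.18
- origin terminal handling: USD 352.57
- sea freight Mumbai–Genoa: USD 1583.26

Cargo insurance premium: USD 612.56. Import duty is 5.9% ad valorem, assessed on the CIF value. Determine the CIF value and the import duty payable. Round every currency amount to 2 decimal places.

CIF value: USD 59962.31; import duty: USD 3537.78

CIF = EXW price + pre-shipment costs + freight + insurance
CIF = 55282.70 + 1756.04 + 375.18 + 352.57 + 1583.26 + 612.56 = 59962.31
Import duty = 59962.31 × 5.9% = 3537.78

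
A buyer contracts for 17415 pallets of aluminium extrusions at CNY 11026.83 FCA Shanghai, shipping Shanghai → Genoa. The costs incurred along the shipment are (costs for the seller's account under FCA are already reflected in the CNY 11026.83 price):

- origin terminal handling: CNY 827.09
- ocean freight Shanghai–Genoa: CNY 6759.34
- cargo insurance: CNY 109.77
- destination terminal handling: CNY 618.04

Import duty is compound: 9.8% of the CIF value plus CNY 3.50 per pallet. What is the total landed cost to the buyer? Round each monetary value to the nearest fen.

FCA: the seller delivers export-cleared goods to the carrier; the buyer bears costs from that point.
CIF value = FCA price + origin terminal + freight + insurance = 11026.83 + 827.09 + 6759.34 + 109.77 = 18723.03
Ad valorem component: 18723.03 × 9.8% = 1834.86
Specific component: 17415 × 3.50 = 60952.50
Import duty = 1834.86 + 60952.50 = 62787.36
Buyer bears: origin terminal 827.09 + freight 6759.34 + insurance 109.77 + destination terminal 618.04 + duty 62787.36 = 71101.60
Landed cost = invoice 11026.83 + 71101.60 = 82128.43

Total landed cost: CNY 82128.43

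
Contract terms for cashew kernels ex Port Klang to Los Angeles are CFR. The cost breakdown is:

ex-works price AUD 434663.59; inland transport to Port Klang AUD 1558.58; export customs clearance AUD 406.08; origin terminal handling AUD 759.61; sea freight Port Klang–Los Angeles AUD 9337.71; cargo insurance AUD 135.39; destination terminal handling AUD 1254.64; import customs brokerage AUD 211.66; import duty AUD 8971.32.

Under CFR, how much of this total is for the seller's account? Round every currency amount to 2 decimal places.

CFR: the seller pays costs through ocean freight to the destination port, but not insurance.
Seller's account: goods 434663.59 + inland to port 1558.58 + export clearance 406.08 + origin terminal 759.61 + freight 9337.71 = 446725.57
Buyer's account: insurance 135.39 + destination terminal 1254.64 + brokerage 211.66 + duty 8971.32 = 10573.01

Seller's account: AUD 446725.57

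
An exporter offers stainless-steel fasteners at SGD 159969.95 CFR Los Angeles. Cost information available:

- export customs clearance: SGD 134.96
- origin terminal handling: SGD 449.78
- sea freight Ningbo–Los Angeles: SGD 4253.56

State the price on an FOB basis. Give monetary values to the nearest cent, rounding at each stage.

FOB price: SGD 155716.39

Not relevant to the conversion: export clearance, origin terminal — on the seller under both CFR and FOB; already in the CFR price and stays in the FOB price.
From CFR to FOB, the seller no longer bears: freight.
FOB price = 159969.95 − 4253.56 = 155716.39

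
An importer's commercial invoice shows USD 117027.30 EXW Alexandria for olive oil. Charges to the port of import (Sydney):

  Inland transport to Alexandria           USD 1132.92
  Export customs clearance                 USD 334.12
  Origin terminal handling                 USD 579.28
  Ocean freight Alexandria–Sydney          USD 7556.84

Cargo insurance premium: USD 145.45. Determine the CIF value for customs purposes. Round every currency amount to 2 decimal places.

CIF = EXW price + pre-shipment costs + freight + insurance
CIF = 117027.30 + 1132.92 + 334.12 + 579.28 + 7556.84 + 145.45 = 126775.91

CIF value: USD 126775.91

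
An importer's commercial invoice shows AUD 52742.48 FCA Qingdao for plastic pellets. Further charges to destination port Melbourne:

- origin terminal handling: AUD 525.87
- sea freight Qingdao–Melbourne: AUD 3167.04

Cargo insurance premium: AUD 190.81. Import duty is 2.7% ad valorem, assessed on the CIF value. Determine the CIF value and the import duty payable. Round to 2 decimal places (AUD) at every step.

CIF value: AUD 56626.20; import duty: AUD 1528.91

CIF = FCA price + pre-shipment costs + freight + insurance
CIF = 52742.48 + 525.87 + 3167.04 + 190.81 = 56626.20
Import duty = 56626.20 × 2.7% = 1528.91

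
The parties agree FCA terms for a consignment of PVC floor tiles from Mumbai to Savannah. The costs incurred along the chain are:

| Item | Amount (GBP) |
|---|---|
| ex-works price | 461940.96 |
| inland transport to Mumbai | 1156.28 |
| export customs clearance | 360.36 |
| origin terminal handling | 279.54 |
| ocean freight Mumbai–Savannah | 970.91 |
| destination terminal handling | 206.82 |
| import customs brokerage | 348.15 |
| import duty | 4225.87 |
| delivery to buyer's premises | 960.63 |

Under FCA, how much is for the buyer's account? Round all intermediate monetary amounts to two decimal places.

FCA: the seller delivers export-cleared goods to the carrier; the buyer bears costs from that point.
Seller's account: goods 461940.96 + inland to port 1156.28 + export clearance 360.36 = 463457.60
Buyer's account: origin terminal 279.54 + freight 970.91 + destination terminal 206.82 + brokerage 348.15 + duty 4225.87 + delivery 960.63 = 6991.92

Buyer's account: GBP 6991.92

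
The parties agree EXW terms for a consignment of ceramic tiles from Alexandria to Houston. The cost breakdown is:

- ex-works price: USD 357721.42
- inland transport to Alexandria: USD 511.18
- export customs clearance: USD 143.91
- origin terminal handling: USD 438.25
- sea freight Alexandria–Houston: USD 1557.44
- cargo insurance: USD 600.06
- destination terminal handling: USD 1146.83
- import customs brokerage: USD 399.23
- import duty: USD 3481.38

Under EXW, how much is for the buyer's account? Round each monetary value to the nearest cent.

EXW: the seller makes goods available at their premises; the buyer bears all onward costs.
Seller's account: goods 357721.42 = 357721.42
Buyer's account: inland to port 511.18 + export clearance 143.91 + origin terminal 438.25 + freight 1557.44 + insurance 600.06 + destination terminal 1146.83 + brokerage 399.23 + duty 3481.38 = 8278.28

Buyer's account: USD 8278.28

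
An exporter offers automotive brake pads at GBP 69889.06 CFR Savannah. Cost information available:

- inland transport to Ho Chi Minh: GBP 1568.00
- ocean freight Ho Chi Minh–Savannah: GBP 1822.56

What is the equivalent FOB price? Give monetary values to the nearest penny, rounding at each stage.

Not relevant to the conversion: inland to port — on the seller under both CFR and FOB; already in the CFR price and stays in the FOB price.
From CFR to FOB, the seller no longer bears: freight.
FOB price = 69889.06 − 1822.56 = 68066.50

FOB price: GBP 68066.50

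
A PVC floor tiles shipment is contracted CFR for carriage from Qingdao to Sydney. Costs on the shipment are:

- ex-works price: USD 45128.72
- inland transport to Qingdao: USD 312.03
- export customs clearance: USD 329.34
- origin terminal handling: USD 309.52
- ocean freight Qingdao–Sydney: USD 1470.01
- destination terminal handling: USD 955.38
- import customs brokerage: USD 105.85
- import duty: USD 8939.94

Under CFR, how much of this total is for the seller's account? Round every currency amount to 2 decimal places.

Seller's account: USD 47549.62

CFR: the seller pays costs through ocean freight to the destination port, but not insurance.
Seller's account: goods 45128.72 + inland to port 312.03 + export clearance 329.34 + origin terminal 309.52 + freight 1470.01 = 47549.62
Buyer's account: destination terminal 955.38 + brokerage 105.85 + duty 8939.94 = 10001.17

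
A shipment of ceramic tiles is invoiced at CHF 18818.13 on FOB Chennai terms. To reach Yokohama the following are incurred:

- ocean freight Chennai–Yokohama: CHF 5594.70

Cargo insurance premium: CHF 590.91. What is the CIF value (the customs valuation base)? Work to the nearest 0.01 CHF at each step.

CIF = FOB price + freight + insurance
CIF = 18818.13 + 5594.70 + 590.91 = 25003.74

CIF value: CHF 25003.74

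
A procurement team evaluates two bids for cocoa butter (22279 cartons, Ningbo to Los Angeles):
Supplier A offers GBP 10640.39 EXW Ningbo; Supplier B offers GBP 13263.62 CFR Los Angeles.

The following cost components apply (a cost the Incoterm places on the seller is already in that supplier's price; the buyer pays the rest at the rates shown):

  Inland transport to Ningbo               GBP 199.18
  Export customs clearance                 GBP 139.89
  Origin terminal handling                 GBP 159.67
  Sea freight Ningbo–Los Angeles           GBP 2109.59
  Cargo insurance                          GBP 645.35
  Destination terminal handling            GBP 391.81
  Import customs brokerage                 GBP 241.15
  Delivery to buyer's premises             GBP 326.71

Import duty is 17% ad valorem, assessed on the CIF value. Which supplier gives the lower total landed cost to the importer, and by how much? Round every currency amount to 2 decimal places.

Supplier A is cheaper by GBP 17.43

Supplier A (EXW):
CIF value = EXW price + inland to port + export clearance + origin terminal + freight + insurance = 10640.39 + 199.18 + 139.89 + 159.67 + 2109.59 + 645.35 = 13894.07
Import duty = 13894.07 × 17% = 2361.99
Buyer bears (A): 199.18 + 139.89 + 159.67 + 2109.59 + 645.35 + 391.81 + 241.15 + 326.71 = 4213.35
Landed cost (A) = invoice 10640.39 + 4213.35 + duty 2361.99 = 17215.73
Supplier B (CFR):
CIF value = CFR price + insurance = 13263.62 + 645.35 = 13908.97
Import duty = 13908.97 × 17% = 2364.52
Buyer bears (B): 645.35 + 391.81 + 241.15 + 326.71 = 1605.02
Landed cost (B) = invoice 13263.62 + 1605.02 + duty 2364.52 = 17233.16
Difference = |17215.73 − 17233.16| = 17.43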